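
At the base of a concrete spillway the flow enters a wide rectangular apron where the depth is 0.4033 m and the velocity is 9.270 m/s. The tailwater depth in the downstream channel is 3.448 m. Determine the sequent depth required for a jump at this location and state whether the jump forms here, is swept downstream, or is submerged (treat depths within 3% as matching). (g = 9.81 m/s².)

y₂ = 2.464 m; the jump is submerged

Fr₁ = V₁/√(g·y₁) = 9.270/√(9.81×0.4033) = 4.660.
Bélanger equation: y₂/y₁ = ½[√(1 + 8Fr₁²) − 1] = ½[√174.76 − 1] = 6.110.
y₂ = 6.110 × 0.4033 = 2.464 m.
Tailwater y_tw = 3.448 m: y_tw > y₂, so the jump is submerged.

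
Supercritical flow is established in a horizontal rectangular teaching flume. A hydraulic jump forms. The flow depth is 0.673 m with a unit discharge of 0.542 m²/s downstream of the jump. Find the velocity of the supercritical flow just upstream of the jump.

V₂ = q/y₂ = 0.542/0.673 = 0.805 m/s; Fr₂ = V₂/√(g·y₂) = 0.313.
Applying the sequent-depth relation in reverse, y₁/y₂ = ½[√(1 + 8Fr₂²) − 1] = ½[√1.786 − 1] = 0.168.
y₁ = 0.168 × 0.673 = 0.113 m.
V₁ = q/y₁ = 0.542/0.113 = 4.79 m/s.

V₁ = 4.79 m/s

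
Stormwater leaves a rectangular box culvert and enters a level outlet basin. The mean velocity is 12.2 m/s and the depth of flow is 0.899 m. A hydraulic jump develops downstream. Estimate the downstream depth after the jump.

y₂ = 4.79 m

Fr₁ = V₁/√(g·y₁) = 12.2/√(9.81×0.899) = 4.11.
Conjugate-depth relation: y₂/y₁ = ½[√(1 + 8Fr₁²) − 1] = ½[√136.0 − 1] = 5.33.
y₂ = 5.33 × 0.899 = 4.79 m.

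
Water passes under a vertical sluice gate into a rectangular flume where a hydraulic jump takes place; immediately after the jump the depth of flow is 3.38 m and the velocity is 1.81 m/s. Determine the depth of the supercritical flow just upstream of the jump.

Fr₂ = V₂/√(g·y₂) = 1.81/√(9.81×3.38) = 0.314.
Since the conjugate-depth ratio holds either way, y₁/y₂ = ½[√(1 + 8Fr₂²) − 1] = ½[√1.790 − 1] = 0.169.
y₁ = 0.169 × 3.38 = 0.571 m.

y₁ = 0.571 m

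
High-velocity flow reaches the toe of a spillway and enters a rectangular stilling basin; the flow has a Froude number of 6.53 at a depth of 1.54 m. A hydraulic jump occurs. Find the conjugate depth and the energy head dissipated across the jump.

y₂ = 13.5 m; ΔE = 20.5 m

Fr₁ = 6.53 (given).
By Bélanger, y₂/y₁ = ½[√(1 + 8Fr₁²) − 1] = ½[√342.1 − 1] = 8.75.
y₂ = 8.75 × 1.54 = 13.5 m.
V₁ = Fr₁·√(g·y₁) = 6.53×√(9.81×1.54) = 25.4 m/s; q = V₁·y₁ = 39.1 m²/s. V₂ = q/y₂ = 39.1/13.5 = 2.90 m/s. E₁ = y₁ + V₁²/2g = 34.4 m; E₂ = y₂ + V₂²/2g = 13.9 m. ΔE = E₁ − E₂ = 20.5 m.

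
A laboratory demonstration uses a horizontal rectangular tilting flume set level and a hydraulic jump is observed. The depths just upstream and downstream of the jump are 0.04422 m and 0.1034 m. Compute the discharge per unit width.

q = 0.05754 m²/s

For a rectangular channel the momentum equation gives q² = ½·g·y₁·y₂·(y₁ + y₂) = ½×9.81×0.04422×0.1034×0.1476 = 0.003311.
q = √0.003311 = 0.05754 m²/s.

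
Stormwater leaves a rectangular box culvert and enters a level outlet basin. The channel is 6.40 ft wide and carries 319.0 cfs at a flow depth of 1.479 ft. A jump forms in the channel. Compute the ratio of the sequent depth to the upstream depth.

q = Q/b = 319.0/6.40 = 49.84 ft²/s; V₁ = q/y₁ = 33.70 ft/s. Fr₁ = V₁/√(g·y₁) = 4.883.
Sequent-depth ratio: y₂/y₁ = ½[√(1 + 8Fr₁²) − 1] = ½[√191.79 − 1] = 6.424.

y₂/y₁ = 6.424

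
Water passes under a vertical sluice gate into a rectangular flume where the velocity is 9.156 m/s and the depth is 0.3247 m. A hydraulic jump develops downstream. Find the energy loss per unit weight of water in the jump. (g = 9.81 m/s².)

Fr₁ = V₁/√(g·y₁) = 9.156/√(9.81×0.3247) = 5.130.
From the momentum equation for a rectangular channel, y₂/y₁ = ½[√(1 + 8Fr₁²) − 1] = ½[√211.55 − 1] = 6.772.
y₂ = 6.772 × 0.3247 = 2.199 m.
Head loss: ΔE = (y₂ − y₁)³/(4y₁y₂) = (2.199 − 0.3247)³/(4×0.3247×2.199) = 6.584/2.856 = 2.305 m.

ΔE = 2.305 m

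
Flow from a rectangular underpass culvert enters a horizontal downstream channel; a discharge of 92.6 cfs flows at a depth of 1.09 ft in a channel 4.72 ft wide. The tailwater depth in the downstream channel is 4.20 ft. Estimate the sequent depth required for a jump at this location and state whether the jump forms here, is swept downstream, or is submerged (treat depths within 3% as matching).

y₂ = 4.17 ft; the jump forms here

q = Q/b = 92.6/4.72 = 19.6 ft²/s; V₁ = q/y₁ = 18.0 ft/s. Fr₁ = V₁/√(g·y₁) = 3.04.
From the momentum equation for a rectangular channel, y₂/y₁ = ½[√(1 + 8Fr₁²) − 1] = ½[√74.84 − 1] = 3.83.
y₂ = 3.83 × 1.09 = 4.17 ft.
Tailwater y_tw = 4.20 ft: y_tw ≈ y₂, so the jump forms here.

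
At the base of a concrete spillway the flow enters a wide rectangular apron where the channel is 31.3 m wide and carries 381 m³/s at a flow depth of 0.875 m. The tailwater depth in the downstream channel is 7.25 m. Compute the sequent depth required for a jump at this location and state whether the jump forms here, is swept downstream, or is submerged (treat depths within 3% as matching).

y₂ = 5.45 m; the jump is submerged

q = Q/b = 381/31.3 = 12.2 m²/s; V₁ = q/y₁ = 13.9 m/s. Fr₁ = V₁/√(g·y₁) = 4.75.
From the momentum equation for a rectangular channel, y₂/y₁ = ½[√(1 + 8Fr₁²) − 1] = ½[√181.4 − 1] = 6.23.
y₂ = 6.23 × 0.875 = 5.45 m.
Tailwater y_tw = 7.25 m: y_tw > y₂, so the jump is submerged.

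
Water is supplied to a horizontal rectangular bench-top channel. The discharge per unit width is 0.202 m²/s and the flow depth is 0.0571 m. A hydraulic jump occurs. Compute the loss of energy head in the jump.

ΔE = 0.324 m

V₁ = q/y₁ = 0.202/0.0571 = 3.54 m/s. Fr₁ = V₁/√(g·y₁) = 3.54/√(9.81×0.0571) = 4.73.
By Bélanger, y₂/y₁ = ½[√(1 + 8Fr₁²) − 1] = ½[√179.7 − 1] = 6.20.
y₂ = 6.20 × 0.0571 = 0.354 m.
Head loss: ΔE = (y₂ − y₁)³/(4y₁y₂) = (0.354 − 0.0571)³/(4×0.0571×0.354) = 0.0262/0.0809 = 0.324 m.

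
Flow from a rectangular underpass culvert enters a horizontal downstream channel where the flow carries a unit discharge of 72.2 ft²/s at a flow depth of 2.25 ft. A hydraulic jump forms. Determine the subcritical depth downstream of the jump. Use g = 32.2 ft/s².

y₂ = 10.9 ft

V₁ = q/y₁ = 72.2/2.25 = 32.1 ft/s. Fr₁ = V₁/√(g·y₁) = 32.1/√(32.2×2.25) = 3.77.
Bélanger equation: y₂/y₁ = ½[√(1 + 8Fr₁²) − 1] = ½[√114.7 − 1] = 4.85.
y₂ = 4.85 × 2.25 = 10.9 ft.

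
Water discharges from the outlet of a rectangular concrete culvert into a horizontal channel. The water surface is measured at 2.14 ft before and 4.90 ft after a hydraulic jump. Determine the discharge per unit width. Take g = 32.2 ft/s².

For a rectangular channel the momentum equation gives q² = ½·g·y₁·y₂·(y₁ + y₂) = ½×32.2×2.14×4.90×7.04 = 1189.
q = √1189 = 34.5 ft²/s.

q = 34.5 ft²/s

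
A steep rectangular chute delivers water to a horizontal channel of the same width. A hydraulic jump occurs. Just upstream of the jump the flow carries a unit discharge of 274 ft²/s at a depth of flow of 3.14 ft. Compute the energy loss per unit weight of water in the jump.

V₁ = q/y₁ = 274/3.14 = 87.3 ft/s. Fr₁ = V₁/√(g·y₁) = 87.3/√(32.2×3.14) = 8.68.
By Bélanger, y₂/y₁ = ½[√(1 + 8Fr₁²) − 1] = ½[√603.5 − 1] = 11.8.
y₂ = 11.8 × 3.14 = 37.0 ft.
V₂ = q/y₂ = 274/37.0 = 7.41 ft/s. E₁ = y₁ + V₁²/2g = 121 ft; E₂ = y₂ + V₂²/2g = 37.9 ft. ΔE = E₁ − E₂ = 83.5 ft.

ΔE = 83.5 ft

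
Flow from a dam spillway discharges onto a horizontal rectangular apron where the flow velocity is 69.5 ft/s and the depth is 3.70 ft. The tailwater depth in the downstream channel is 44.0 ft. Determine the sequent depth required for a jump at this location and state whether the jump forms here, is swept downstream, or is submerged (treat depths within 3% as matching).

y₂ = 31.5 ft; the jump is submerged

Fr₁ = V₁/√(g·y₁) = 69.5/√(32.2×3.70) = 6.37.
Bélanger equation: y₂/y₁ = ½[√(1 + 8Fr₁²) − 1] = ½[√325.3 − 1] = 8.52.
y₂ = 8.52 × 3.70 = 31.5 ft.
Tailwater y_tw = 44.0 ft: y_tw > y₂, so the jump is submerged.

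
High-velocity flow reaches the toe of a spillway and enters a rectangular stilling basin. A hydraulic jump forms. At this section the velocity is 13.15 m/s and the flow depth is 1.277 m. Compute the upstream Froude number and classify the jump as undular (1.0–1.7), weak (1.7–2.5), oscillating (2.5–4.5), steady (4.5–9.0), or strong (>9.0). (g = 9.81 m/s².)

Fr₁ = 3.715; oscillating jump

Fr₁ = V₁/√(g·y₁) = 13.15/√(9.81×1.277) = 3.715.
Fr₁ = 3.715 lies in the oscillating range.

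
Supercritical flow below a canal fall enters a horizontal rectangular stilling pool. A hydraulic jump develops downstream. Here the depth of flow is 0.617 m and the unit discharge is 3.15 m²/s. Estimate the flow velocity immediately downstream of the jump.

V₂ = 2.06 m/s

V₁ = q/y₁ = 3.15/0.617 = 5.11 m/s. Fr₁ = V₁/√(g·y₁) = 5.11/√(9.81×0.617) = 2.08.
Sequent-depth ratio: y₂/y₁ = ½[√(1 + 8Fr₁²) − 1] = ½[√35.45 − 1] = 2.48.
y₂ = 2.48 × 0.617 = 1.53 m.
V₂ = q/y₂ = 3.15/1.53 = 2.06 m/s.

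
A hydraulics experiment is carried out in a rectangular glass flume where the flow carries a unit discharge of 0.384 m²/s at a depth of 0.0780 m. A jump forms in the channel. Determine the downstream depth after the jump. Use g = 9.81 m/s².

V₁ = q/y₁ = 0.384/0.0780 = 4.92 m/s. Fr₁ = V₁/√(g·y₁) = 4.92/√(9.81×0.0780) = 5.63.
From the momentum equation for a rectangular channel, y₂/y₁ = ½[√(1 + 8Fr₁²) − 1] = ½[√254.4 − 1] = 7.47.
y₂ = 7.47 × 0.0780 = 0.583 m.

y₂ = 0.583 m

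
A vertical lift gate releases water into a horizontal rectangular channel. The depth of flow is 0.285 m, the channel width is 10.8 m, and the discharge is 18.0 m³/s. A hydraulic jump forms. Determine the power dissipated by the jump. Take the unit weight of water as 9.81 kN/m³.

P = 118 kW

q = Q/b = 18.0/10.8 = 1.67 m²/s; V₁ = q/y₁ = 5.85 m/s. Fr₁ = V₁/√(g·y₁) = 3.50.
By Bélanger, y₂/y₁ = ½[√(1 + 8Fr₁²) − 1] = ½[√98.86 − 1] = 4.47.
y₂ = 4.47 × 0.285 = 1.27 m.
Head loss: ΔE = (y₂ − y₁)³/(4y₁y₂) = (1.27 − 0.285)³/(4×0.285×1.27) = 0.968/1.45 = 0.667 m.
P = γ·Q·ΔE = 9.81 × 18.0 × 0.667 = 118 kW.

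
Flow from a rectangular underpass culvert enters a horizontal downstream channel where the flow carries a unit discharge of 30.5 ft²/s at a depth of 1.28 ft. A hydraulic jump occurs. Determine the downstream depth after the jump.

V₁ = q/y₁ = 30.5/1.28 = 23.8 ft/s. Fr₁ = V₁/√(g·y₁) = 23.8/√(32.2×1.28) = 3.71.
Sequent-depth ratio: y₂/y₁ = ½[√(1 + 8Fr₁²) − 1] = ½[√111.2 − 1] = 4.77.
y₂ = 4.77 × 1.28 = 6.11 ft.

y₂ = 6.11 ft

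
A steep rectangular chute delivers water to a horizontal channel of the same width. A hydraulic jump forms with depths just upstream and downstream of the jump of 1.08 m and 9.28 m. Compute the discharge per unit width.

For a rectangular channel the momentum equation gives q² = ½·g·y₁·y₂·(y₁ + y₂) = ½×9.81×1.08×9.28×10.4 = 509.
q = √509 = 22.6 m²/s.

q = 22.6 m²/s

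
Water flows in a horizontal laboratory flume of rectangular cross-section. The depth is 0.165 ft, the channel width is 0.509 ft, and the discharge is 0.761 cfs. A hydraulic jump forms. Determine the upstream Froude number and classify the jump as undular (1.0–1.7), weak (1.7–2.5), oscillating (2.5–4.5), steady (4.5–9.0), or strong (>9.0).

Fr₁ = 3.93; oscillating jump

q = Q/b = 0.761/0.509 = 1.50 ft²/s; V₁ = q/y₁ = 9.06 ft/s. Fr₁ = V₁/√(g·y₁) = 3.93.
Fr₁ = 3.93 lies in the oscillating range.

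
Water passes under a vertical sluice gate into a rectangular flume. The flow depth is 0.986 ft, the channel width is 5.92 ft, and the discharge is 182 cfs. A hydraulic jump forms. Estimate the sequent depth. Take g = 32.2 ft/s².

y₂ = 7.24 ft

q = Q/b = 182/5.92 = 30.7 ft²/s; V₁ = q/y₁ = 31.2 ft/s. Fr₁ = V₁/√(g·y₁) = 5.53.
Conjugate-depth relation: y₂/y₁ = ½[√(1 + 8Fr₁²) − 1] = ½[√246.0 − 1] = 7.34.
y₂ = 7.34 × 0.986 = 7.24 ft.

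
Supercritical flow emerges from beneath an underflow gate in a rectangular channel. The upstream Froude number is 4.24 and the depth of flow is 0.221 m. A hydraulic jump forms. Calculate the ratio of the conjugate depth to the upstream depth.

Fr₁ = 4.24 (given).
Conjugate-depth relation: y₂/y₁ = ½[√(1 + 8Fr₁²) − 1] = ½[√144.8 − 1] = 5.52.

y₂/y₁ = 5.52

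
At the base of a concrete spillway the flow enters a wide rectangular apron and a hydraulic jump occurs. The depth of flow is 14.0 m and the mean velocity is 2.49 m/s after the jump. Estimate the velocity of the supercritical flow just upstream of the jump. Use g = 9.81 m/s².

Fr₂ = V₂/√(g·y₂) = 2.49/√(9.81×14.0) = 0.212.
Since the conjugate-depth ratio holds either way, y₁/y₂ = ½[√(1 + 8Fr₂²) − 1] = ½[√1.361 − 1] = 0.0833.
y₁ = 0.0833 × 14.0 = 1.17 m.
V₁ = q/y₁ = 34.9/1.17 = 29.9 m/s.

V₁ = 29.9 m/s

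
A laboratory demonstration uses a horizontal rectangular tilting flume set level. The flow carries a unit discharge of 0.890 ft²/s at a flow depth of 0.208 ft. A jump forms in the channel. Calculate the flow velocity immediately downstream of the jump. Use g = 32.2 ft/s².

V₂ = 2.26 ft/s

V₁ = q/y₁ = 0.890/0.208 = 4.28 ft/s. Fr₁ = V₁/√(g·y₁) = 4.28/√(32.2×0.208) = 1.65.
From the momentum equation for a rectangular channel, y₂/y₁ = ½[√(1 + 8Fr₁²) − 1] = ½[√22.87 − 1] = 1.89.
y₂ = 1.89 × 0.208 = 0.393 ft.
V₂ = q/y₂ = 0.890/0.393 = 2.26 ft/s.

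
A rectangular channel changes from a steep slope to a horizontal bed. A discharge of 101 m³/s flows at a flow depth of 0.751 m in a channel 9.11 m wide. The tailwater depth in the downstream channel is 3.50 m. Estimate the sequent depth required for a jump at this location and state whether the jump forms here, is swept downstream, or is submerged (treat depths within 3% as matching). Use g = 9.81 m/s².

q = Q/b = 101/9.11 = 11.1 m²/s; V₁ = q/y₁ = 14.8 m/s. Fr₁ = V₁/√(g·y₁) = 5.44.
Sequent-depth ratio: y₂/y₁ = ½[√(1 + 8Fr₁²) − 1] = ½[√237.7 − 1] = 7.21.
y₂ = 7.21 × 0.751 = 5.41 m.
Tailwater y_tw = 3.50 m: y_tw < y₂, so the jump is swept downstream.

y₂ = 5.41 m; the jump is swept downstream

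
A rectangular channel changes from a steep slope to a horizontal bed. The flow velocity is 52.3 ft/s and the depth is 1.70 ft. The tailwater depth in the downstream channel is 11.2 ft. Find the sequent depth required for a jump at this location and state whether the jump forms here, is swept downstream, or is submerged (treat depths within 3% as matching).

y₂ = 16.2 ft; the jump is swept downstream

Fr₁ = V₁/√(g·y₁) = 52.3/√(32.2×1.70) = 7.07.
By Bélanger, y₂/y₁ = ½[√(1 + 8Fr₁²) − 1] = ½[√400.8 − 1] = 9.51.
y₂ = 9.51 × 1.70 = 16.2 ft.
Tailwater y_tw = 11.2 ft: y_tw < y₂, so the jump is swept downstream.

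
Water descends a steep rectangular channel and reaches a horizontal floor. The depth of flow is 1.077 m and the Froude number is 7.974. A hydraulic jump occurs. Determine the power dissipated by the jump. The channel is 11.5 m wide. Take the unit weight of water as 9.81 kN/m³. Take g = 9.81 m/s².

P = 73705 kW

Fr₁ = 7.974 (given).
From the momentum equation for a rectangular channel, y₂/y₁ = ½[√(1 + 8Fr₁²) − 1] = ½[√509.68 − 1] = 10.79.
y₂ = 10.79 × 1.077 = 11.62 m.
Head loss: ΔE = (y₂ − y₁)³/(4y₁y₂) = (11.62 − 1.077)³/(4×1.077×11.62) = 1171/50.05 = 23.40 m.
V₁ = Fr₁·√(g·y₁) = 7.974×√(9.81×1.077) = 25.92 m/s; q = V₁·y₁ = 27.91 m²/s. Q = q·b = 27.91 × 11.5 = 321.0 m³/s. P = γ·Q·ΔE = 9.81 × 321.0 × 23.40 = 73705 kW.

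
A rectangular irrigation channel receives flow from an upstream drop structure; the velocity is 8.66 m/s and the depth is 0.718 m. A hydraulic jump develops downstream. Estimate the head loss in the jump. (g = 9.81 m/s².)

Fr₁ = V₁/√(g·y₁) = 8.66/√(9.81×0.718) = 3.26.
Sequent-depth ratio: y₂/y₁ = ½[√(1 + 8Fr₁²) − 1] = ½[√86.18 − 1] = 4.14.
y₂ = 4.14 × 0.718 = 2.97 m.
Head loss: ΔE = (y₂ − y₁)³/(4y₁y₂) = (2.97 − 0.718)³/(4×0.718×2.97) = 11.5/8.54 = 1.34 m.

ΔE = 1.34 m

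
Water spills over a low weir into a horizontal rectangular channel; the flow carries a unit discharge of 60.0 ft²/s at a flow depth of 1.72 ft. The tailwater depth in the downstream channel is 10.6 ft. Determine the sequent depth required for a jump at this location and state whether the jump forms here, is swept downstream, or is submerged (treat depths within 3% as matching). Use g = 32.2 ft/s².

V₁ = q/y₁ = 60.0/1.72 = 34.9 ft/s. Fr₁ = V₁/√(g·y₁) = 34.9/√(32.2×1.72) = 4.69.
By Bélanger, y₂/y₁ = ½[√(1 + 8Fr₁²) − 1] = ½[√176.8 − 1] = 6.15.
y₂ = 6.15 × 1.72 = 10.6 ft.
Tailwater y_tw = 10.6 ft: y_tw ≈ y₂, so the jump forms here.

y₂ = 10.6 ft; the jump forms here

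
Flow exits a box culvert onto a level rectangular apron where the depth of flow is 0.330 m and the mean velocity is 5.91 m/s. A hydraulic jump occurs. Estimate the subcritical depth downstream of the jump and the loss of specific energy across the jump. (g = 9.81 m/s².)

Fr₁ = V₁/√(g·y₁) = 5.91/√(9.81×0.330) = 3.28.
Conjugate-depth relation: y₂/y₁ = ½[√(1 + 8Fr₁²) − 1] = ½[√87.31 − 1] = 4.17.
y₂ = 4.17 × 0.330 = 1.38 m.
q = V₁·y₁ = 5.91 × 0.330 = 1.95 m²/s. V₂ = q/y₂ = 1.95/1.38 = 1.42 m/s. E₁ = y₁ + V₁²/2g = 2.11 m; E₂ = y₂ + V₂²/2g = 1.48 m. ΔE = E₁ − E₂ = 0.631 m.

y₂ = 1.38 m; ΔE = 0.631 m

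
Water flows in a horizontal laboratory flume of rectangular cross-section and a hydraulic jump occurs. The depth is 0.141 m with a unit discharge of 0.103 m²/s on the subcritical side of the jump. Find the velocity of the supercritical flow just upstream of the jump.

V₁ = 1.43 m/s

V₂ = q/y₂ = 0.103/0.141 = 0.730 m/s; Fr₂ = V₂/√(g·y₂) = 0.621.
From the momentum equation (using Fr₂), y₁/y₂ = ½[√(1 + 8Fr₂²) − 1] = ½[√4.086 − 1] = 0.511.
y₁ = 0.511 × 0.141 = 0.0720 m.
V₁ = q/y₁ = 0.103/0.0720 = 1.43 m/s.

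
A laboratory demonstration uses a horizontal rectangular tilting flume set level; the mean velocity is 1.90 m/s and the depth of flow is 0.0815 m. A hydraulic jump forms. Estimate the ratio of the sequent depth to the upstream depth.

y₂/y₁ = 2.55

Fr₁ = V₁/√(g·y₁) = 1.90/√(9.81×0.0815) = 2.12.
Bélanger equation: y₂/y₁ = ½[√(1 + 8Fr₁²) − 1] = ½[√37.12 − 1] = 2.55.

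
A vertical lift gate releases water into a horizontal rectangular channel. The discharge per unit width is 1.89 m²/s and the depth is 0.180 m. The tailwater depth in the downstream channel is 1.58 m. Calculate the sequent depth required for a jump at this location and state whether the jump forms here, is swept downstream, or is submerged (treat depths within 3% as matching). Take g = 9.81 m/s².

V₁ = q/y₁ = 1.89/0.180 = 10.5 m/s. Fr₁ = V₁/√(g·y₁) = 10.5/√(9.81×0.180) = 7.90.
Sequent-depth ratio: y₂/y₁ = ½[√(1 + 8Fr₁²) − 1] = ½[√500.5 − 1] = 10.7.
y₂ = 10.7 × 0.180 = 1.92 m.
Tailwater y_tw = 1.58 m: y_tw < y₂, so the jump is swept downstream.

y₂ = 1.92 m; the jump is swept downstream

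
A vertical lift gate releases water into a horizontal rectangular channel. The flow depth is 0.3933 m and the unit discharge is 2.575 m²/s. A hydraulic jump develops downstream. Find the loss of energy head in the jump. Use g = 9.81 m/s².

ΔE = 0.7889 m

V₁ = q/y₁ = 2.575/0.3933 = 6.547 m/s. Fr₁ = V₁/√(g·y₁) = 6.547/√(9.81×0.3933) = 3.333.
Bélanger equation: y₂/y₁ = ½[√(1 + 8Fr₁²) − 1] = ½[√89.880 − 1] = 4.240.
y₂ = 4.240 × 0.3933 = 1.668 m.
V₂ = q/y₂ = 2.575/1.668 = 1.544 m/s. E₁ = y₁ + V₁²/2g = 2.578 m; E₂ = y₂ + V₂²/2g = 1.789 m. ΔE = E₁ − E₂ = 0.7889 m.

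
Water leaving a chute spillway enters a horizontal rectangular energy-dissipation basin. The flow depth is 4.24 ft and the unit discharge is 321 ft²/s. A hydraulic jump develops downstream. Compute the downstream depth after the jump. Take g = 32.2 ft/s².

V₁ = q/y₁ = 321/4.24 = 75.7 ft/s. Fr₁ = V₁/√(g·y₁) = 75.7/√(32.2×4.24) = 6.48.
By Bélanger, y₂/y₁ = ½[√(1 + 8Fr₁²) − 1] = ½[√336.9 − 1] = 8.68.
y₂ = 8.68 × 4.24 = 36.8 ft.

y₂ = 36.8 ft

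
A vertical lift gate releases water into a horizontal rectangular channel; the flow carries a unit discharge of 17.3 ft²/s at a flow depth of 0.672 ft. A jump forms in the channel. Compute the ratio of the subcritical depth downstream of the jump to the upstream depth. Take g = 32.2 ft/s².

V₁ = q/y₁ = 17.3/0.672 = 25.7 ft/s. Fr₁ = V₁/√(g·y₁) = 25.7/√(32.2×0.672) = 5.53.
Bélanger equation: y₂/y₁ = ½[√(1 + 8Fr₁²) − 1] = ½[√246.0 − 1] = 7.34.

y₂/y₁ = 7.34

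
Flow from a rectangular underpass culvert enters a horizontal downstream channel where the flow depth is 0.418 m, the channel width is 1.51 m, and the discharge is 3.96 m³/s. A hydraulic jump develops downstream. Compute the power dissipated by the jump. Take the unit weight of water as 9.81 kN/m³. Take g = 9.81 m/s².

P = 25.6 kW

q = Q/b = 3.96/1.51 = 2.62 m²/s; V₁ = q/y₁ = 6.27 m/s. Fr₁ = V₁/√(g·y₁) = 3.10.
Sequent-depth ratio: y₂/y₁ = ½[√(1 + 8Fr₁²) − 1] = ½[√77.79 − 1] = 3.91.
y₂ = 3.91 × 0.418 = 1.63 m.
V₂ = q/y₂ = 2.62/1.63 = 1.60 m/s. E₁ = y₁ + V₁²/2g = 2.42 m; E₂ = y₂ + V₂²/2g = 1.77 m. ΔE = E₁ − E₂ = 0.659 m.
P = γ·Q·ΔE = 9.81 × 3.96 × 0.659 = 25.6 kW.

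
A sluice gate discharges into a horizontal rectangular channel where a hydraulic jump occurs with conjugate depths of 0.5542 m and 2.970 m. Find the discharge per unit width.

For a rectangular channel the momentum equation gives q² = ½·g·y₁·y₂·(y₁ + y₂) = ½×9.81×0.5542×2.970×3.524 = 28.45.
q = √28.45 = 5.334 m²/s.

q = 5.334 m²/s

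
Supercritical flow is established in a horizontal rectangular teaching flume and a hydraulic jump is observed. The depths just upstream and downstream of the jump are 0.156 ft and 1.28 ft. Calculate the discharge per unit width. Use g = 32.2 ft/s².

For a rectangular channel the momentum equation gives q² = ½·g·y₁·y₂·(y₁ + y₂) = ½×32.2×0.156×1.28×1.44 = 4.62.
q = √4.62 = 2.15 ft²/s.

q = 2.15 ft²/s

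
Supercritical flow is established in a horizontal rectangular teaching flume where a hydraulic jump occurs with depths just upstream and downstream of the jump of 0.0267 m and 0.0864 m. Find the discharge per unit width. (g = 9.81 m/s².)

For a rectangular channel the momentum equation gives q² = ½·g·y₁·y₂·(y₁ + y₂) = ½×9.81×0.0267×0.0864×0.113 = 0.00128.
q = √0.00128 = 0.0358 m²/s.

q = 0.0358 m²/s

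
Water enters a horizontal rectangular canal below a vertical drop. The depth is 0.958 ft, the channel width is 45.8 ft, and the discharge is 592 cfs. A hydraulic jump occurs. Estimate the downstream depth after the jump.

q = Q/b = 592/45.8 = 12.9 ft²/s; V₁ = q/y₁ = 13.5 ft/s. Fr₁ = V₁/√(g·y₁) = 2.43.
Conjugate-depth relation: y₂/y₁ = ½[√(1 + 8Fr₁²) − 1] = ½[√48.21 − 1] = 2.97.
y₂ = 2.97 × 0.958 = 2.85 ft.

y₂ = 2.85 ft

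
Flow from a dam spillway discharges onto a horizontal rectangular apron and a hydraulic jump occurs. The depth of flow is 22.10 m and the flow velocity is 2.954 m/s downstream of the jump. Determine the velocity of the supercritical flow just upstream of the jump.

V₁ = 39.44 m/s

Fr₂ = V₂/√(g·y₂) = 2.954/√(9.81×22.10) = 0.2006.
From the momentum equation (using Fr₂), y₁/y₂ = ½[√(1 + 8Fr₂²) − 1] = ½[√1.3220 − 1] = 0.07489.
y₁ = 0.07489 × 22.10 = 1.655 m.
V₁ = q/y₁ = 65.28/1.655 = 39.44 m/s.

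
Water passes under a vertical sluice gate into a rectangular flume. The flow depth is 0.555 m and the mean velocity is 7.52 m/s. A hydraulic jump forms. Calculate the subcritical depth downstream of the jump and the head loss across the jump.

Fr₁ = V₁/√(g·y₁) = 7.52/√(9.81×0.555) = 3.22.
Conjugate-depth relation: y₂/y₁ = ½[√(1 + 8Fr₁²) − 1] = ½[√84.09 − 1] = 4.09.
y₂ = 4.09 × 0.555 = 2.27 m.
q = V₁·y₁ = 7.52 × 0.555 = 4.17 m²/s. V₂ = q/y₂ = 4.17/2.27 = 1.84 m/s. E₁ = y₁ + V₁²/2g = 3.44 m; E₂ = y₂ + V₂²/2g = 2.44 m. ΔE = E₁ − E₂ = 0.997 m.

y₂ = 2.27 m; ΔE = 0.997 m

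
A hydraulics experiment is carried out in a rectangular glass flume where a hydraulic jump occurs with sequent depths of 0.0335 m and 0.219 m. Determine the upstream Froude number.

Fr₁ = 4.96

For a rectangular channel the momentum equation gives q² = ½·g·y₁·y₂·(y₁ + y₂) = ½×9.81×0.0335×0.219×0.253 = 0.00909.
q = √0.00909 = 0.0953 m²/s.
V₁ = q/y₁ = 2.85 m/s; Fr₁ = V₁/√(g·y₁) = 4.96.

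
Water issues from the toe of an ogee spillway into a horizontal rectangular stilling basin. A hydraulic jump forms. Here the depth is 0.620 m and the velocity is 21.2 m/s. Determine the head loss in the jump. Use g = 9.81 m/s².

ΔE = 16.1 m

Fr₁ = V₁/√(g·y₁) = 21.2/√(9.81×0.620) = 8.60.
From the momentum equation for a rectangular channel, y₂/y₁ = ½[√(1 + 8Fr₁²) − 1] = ½[√592.2 − 1] = 11.7.
y₂ = 11.7 × 0.620 = 7.23 m.
q = V₁·y₁ = 21.2 × 0.620 = 13.1 m²/s. V₂ = q/y₂ = 13.1/7.23 = 1.82 m/s. E₁ = y₁ + V₁²/2g = 23.5 m; E₂ = y₂ + V₂²/2g = 7.40 m. ΔE = E₁ − E₂ = 16.1 m.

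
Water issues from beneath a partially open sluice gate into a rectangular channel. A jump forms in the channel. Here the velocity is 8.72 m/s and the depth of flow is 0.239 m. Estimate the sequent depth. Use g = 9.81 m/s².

Fr₁ = V₁/√(g·y₁) = 8.72/√(9.81×0.239) = 5.69.
From the momentum equation for a rectangular channel, y₂/y₁ = ½[√(1 + 8Fr₁²) − 1] = ½[√260.5 − 1] = 7.57.
y₂ = 7.57 × 0.239 = 1.81 m.

y₂ = 1.81 m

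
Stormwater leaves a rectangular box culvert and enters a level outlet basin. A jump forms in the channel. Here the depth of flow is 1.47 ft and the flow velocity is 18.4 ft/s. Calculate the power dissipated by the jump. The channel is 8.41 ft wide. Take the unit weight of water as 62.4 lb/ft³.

P = 35.5 hp

Fr₁ = V₁/√(g·y₁) = 18.4/√(32.2×1.47) = 2.67.
Conjugate-depth relation: y₂/y₁ = ½[√(1 + 8Fr₁²) − 1] = ½[√58.22 − 1] = 3.32.
y₂ = 3.32 × 1.47 = 4.87 ft.
q = V₁·y₁ = 18.4 × 1.47 = 27.0 ft²/s. V₂ = q/y₂ = 27.0/4.87 = 5.55 ft/s. E₁ = y₁ + V₁²/2g = 6.73 ft; E₂ = y₂ + V₂²/2g = 5.35 ft. ΔE = E₁ − E₂ = 1.38 ft.
Q = q·b = 27.0 × 8.41 = 227 cfs. P = γ·Q·ΔE/550 = 62.4 × 227 × 1.38 / 550 = 35.5 hp.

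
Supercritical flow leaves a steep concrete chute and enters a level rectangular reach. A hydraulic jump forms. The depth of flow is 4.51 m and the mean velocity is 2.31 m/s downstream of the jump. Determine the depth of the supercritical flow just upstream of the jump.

y₁ = 0.906 m

Fr₂ = V₂/√(g·y₂) = 2.31/√(9.81×4.51) = 0.347.
The Bélanger relation is symmetric: y₁/y₂ = ½[√(1 + 8Fr₂²) − 1] = ½[√1.965 − 1] = 0.201.
y₁ = 0.201 × 4.51 = 0.906 m.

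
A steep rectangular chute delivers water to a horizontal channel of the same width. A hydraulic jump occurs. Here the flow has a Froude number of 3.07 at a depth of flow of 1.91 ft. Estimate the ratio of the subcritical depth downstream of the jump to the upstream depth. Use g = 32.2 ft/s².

y₂/y₁ = 3.87

Fr₁ = 3.07 (given).
By Bélanger, y₂/y₁ = ½[√(1 + 8Fr₁²) − 1] = ½[√76.40 − 1] = 3.87.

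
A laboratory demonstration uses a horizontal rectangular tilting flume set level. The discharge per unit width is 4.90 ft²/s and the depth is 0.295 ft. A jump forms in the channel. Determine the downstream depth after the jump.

y₂ = 2.11 ft

V₁ = q/y₁ = 4.90/0.295 = 16.6 ft/s. Fr₁ = V₁/√(g·y₁) = 16.6/√(32.2×0.295) = 5.39.
Conjugate-depth relation: y₂/y₁ = ½[√(1 + 8Fr₁²) − 1] = ½[√233.4 − 1] = 7.14.
y₂ = 7.14 × 0.295 = 2.11 ft.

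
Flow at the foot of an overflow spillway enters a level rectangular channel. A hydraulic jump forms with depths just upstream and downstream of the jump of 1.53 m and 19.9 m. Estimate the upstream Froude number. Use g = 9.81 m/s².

For a rectangular channel the momentum equation gives q² = ½·g·y₁·y₂·(y₁ + y₂) = ½×9.81×1.53×19.9×21.4 = 3200.
q = √3200 = 56.6 m²/s.
V₁ = q/y₁ = 37.0 m/s; Fr₁ = V₁/√(g·y₁) = 9.54.

Fr₁ = 9.54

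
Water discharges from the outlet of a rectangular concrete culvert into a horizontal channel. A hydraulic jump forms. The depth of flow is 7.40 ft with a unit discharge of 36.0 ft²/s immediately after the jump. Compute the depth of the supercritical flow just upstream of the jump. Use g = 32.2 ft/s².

V₂ = q/y₂ = 36.0/7.40 = 4.86 ft/s; Fr₂ = V₂/√(g·y₂) = 0.315.
Since the conjugate-depth ratio holds either way, y₁/y₂ = ½[√(1 + 8Fr₂²) − 1] = ½[√1.795 − 1] = 0.170.
y₁ = 0.170 × 7.40 = 1.26 ft.

y₁ = 1.26 ft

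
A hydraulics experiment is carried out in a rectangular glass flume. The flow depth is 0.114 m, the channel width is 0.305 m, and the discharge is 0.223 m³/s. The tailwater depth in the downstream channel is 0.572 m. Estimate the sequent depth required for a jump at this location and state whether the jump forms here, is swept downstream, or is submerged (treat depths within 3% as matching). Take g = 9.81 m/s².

q = Q/b = 0.223/0.305 = 0.731 m²/s; V₁ = q/y₁ = 6.41 m/s. Fr₁ = V₁/√(g·y₁) = 6.06.
Conjugate-depth relation: y₂/y₁ = ½[√(1 + 8Fr₁²) − 1] = ½[√295.3 − 1] = 8.09.
y₂ = 8.09 × 0.114 = 0.922 m.
Tailwater y_tw = 0.572 m: y_tw < y₂, so the jump is swept downstream.

y₂ = 0.922 m; the jump is swept downstream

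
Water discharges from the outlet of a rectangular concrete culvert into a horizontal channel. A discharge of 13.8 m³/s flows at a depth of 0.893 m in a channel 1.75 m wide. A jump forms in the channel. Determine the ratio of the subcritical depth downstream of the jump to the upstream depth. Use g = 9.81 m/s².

y₂/y₁ = 3.75

q = Q/b = 13.8/1.75 = 7.89 m²/s; V₁ = q/y₁ = 8.83 m/s. Fr₁ = V₁/√(g·y₁) = 2.98.
By Bélanger, y₂/y₁ = ½[√(1 + 8Fr₁²) − 1] = ½[√72.21 − 1] = 3.75.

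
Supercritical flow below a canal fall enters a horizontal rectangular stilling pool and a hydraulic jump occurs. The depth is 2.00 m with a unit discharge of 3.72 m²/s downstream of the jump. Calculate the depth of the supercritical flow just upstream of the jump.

V₂ = q/y₂ = 3.72/2.00 = 1.86 m/s; Fr₂ = V₂/√(g·y₂) = 0.420.
The Bélanger relation is symmetric: y₁/y₂ = ½[√(1 + 8Fr₂²) − 1] = ½[√2.411 − 1] = 0.276.
y₁ = 0.276 × 2.00 = 0.553 m.

y₁ = 0.553 m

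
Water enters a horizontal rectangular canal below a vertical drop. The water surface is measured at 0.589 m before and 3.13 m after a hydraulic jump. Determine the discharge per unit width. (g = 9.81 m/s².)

For a rectangular channel the momentum equation gives q² = ½·g·y₁·y₂·(y₁ + y₂) = ½×9.81×0.589×3.13×3.72 = 33.6.
q = √33.6 = 5.80 m²/s.

q = 5.80 m²/s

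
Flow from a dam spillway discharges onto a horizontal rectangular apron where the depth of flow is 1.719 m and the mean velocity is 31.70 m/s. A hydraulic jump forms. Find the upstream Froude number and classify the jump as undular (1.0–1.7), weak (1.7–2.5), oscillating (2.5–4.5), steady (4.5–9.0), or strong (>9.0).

Fr₁ = V₁/√(g·y₁) = 31.70/√(9.81×1.719) = 7.719.
Fr₁ = 7.719 lies in the steady range.

Fr₁ = 7.719; steady jump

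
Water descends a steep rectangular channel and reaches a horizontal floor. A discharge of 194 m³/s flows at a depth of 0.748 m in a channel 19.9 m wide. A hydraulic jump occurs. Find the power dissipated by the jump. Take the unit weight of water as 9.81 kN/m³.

q = Q/b = 194/19.9 = 9.75 m²/s; V₁ = q/y₁ = 13.0 m/s. Fr₁ = V₁/√(g·y₁) = 4.81.
Sequent-depth ratio: y₂/y₁ = ½[√(1 + 8Fr₁²) − 1] = ½[√186.2 − 1] = 6.32.
y₂ = 6.32 × 0.748 = 4.73 m.
V₂ = q/y₂ = 9.75/4.73 = 2.06 m/s. E₁ = y₁ + V₁²/2g = 9.41 m; E₂ = y₂ + V₂²/2g = 4.95 m. ΔE = E₁ − E₂ = 4.46 m.
P = γ·Q·ΔE = 9.81 × 194 × 4.46 = 8487 kW.

P = 8487 kW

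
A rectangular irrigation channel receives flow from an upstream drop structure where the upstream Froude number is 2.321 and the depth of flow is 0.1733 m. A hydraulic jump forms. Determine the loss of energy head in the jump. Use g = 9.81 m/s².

Fr₁ = 2.321 (given).
From the momentum equation for a rectangular channel, y₂/y₁ = ½[√(1 + 8Fr₁²) − 1] = ½[√44.096 − 1] = 2.820.
y₂ = 2.820 × 0.1733 = 0.4887 m.
V₁ = Fr₁·√(g·y₁) = 2.321×√(9.81×0.1733) = 3.026 m/s; q = V₁·y₁ = 0.5245 m²/s. V₂ = q/y₂ = 0.5245/0.4887 = 1.073 m/s. E₁ = y₁ + V₁²/2g = 0.6401 m; E₂ = y₂ + V₂²/2g = 0.5474 m. ΔE = E₁ − E₂ = 0.09265 m.

ΔE = 0.09265 m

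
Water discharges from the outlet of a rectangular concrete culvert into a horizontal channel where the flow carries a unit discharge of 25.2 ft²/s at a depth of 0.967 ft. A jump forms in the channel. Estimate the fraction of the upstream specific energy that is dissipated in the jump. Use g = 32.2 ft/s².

V₁ = q/y₁ = 25.2/0.967 = 26.1 ft/s. Fr₁ = V₁/√(g·y₁) = 26.1/√(32.2×0.967) = 4.67.
Sequent-depth ratio: y₂/y₁ = ½[√(1 + 8Fr₁²) − 1] = ½[√175.5 − 1] = 6.12.
y₂ = 6.12 × 0.967 = 5.92 ft.
E₁ = y₁ + V₁²/2g = 11.5 ft. ΔE = (y₂ − y₁)³/(4y₁y₂) = 5.31 ft. ΔE/E₁ = 5.31/11.5 = 0.461.

ΔE/E₁ = 0.461 (46.1%)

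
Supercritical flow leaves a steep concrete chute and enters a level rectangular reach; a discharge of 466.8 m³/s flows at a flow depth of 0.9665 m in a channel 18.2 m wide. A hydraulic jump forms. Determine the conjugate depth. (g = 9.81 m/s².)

q = Q/b = 466.8/18.2 = 25.65 m²/s; V₁ = q/y₁ = 26.54 m/s. Fr₁ = V₁/√(g·y₁) = 8.618.
Conjugate-depth relation: y₂/y₁ = ½[√(1 + 8Fr₁²) − 1] = ½[√595.20 − 1] = 11.70.
y₂ = 11.70 × 0.9665 = 11.31 m.

y₂ = 11.31 m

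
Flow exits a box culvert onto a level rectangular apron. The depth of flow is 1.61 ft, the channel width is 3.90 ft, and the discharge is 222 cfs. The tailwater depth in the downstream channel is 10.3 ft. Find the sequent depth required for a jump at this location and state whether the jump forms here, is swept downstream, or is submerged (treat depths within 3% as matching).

q = Q/b = 222/3.90 = 56.9 ft²/s; V₁ = q/y₁ = 35.4 ft/s. Fr₁ = V₁/√(g·y₁) = 4.91.
Conjugate-depth relation: y₂/y₁ = ½[√(1 + 8Fr₁²) − 1] = ½[√193.9 − 1] = 6.46.
y₂ = 6.46 × 1.61 = 10.4 ft.
Tailwater y_tw = 10.3 ft: y_tw ≈ y₂, so the jump forms here.

y₂ = 10.4 ft; the jump forms here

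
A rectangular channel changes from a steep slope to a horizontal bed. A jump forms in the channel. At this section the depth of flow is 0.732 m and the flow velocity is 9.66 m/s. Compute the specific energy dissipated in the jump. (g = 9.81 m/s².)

Fr₁ = V₁/√(g·y₁) = 9.66/√(9.81×0.732) = 3.60.
Sequent-depth ratio: y₂/y₁ = ½[√(1 + 8Fr₁²) − 1] = ½[√105.0 − 1] = 4.62.
y₂ = 4.62 × 0.732 = 3.38 m.
Head loss: ΔE = (y₂ − y₁)³/(4y₁y₂) = (3.38 − 0.732)³/(4×0.732×3.38) = 18.6/9.91 = 1.88 m.

ΔE = 1.88 m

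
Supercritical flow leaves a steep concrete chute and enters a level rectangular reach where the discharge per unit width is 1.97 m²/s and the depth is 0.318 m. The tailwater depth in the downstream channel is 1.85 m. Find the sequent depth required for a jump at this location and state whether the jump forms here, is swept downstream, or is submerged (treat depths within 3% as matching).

V₁ = q/y₁ = 1.97/0.318 = 6.19 m/s. Fr₁ = V₁/√(g·y₁) = 6.19/√(9.81×0.318) = 3.51.
Sequent-depth ratio: y₂/y₁ = ½[√(1 + 8Fr₁²) − 1] = ½[√99.42 − 1] = 4.49.
y₂ = 4.49 × 0.318 = 1.43 m.
Tailwater y_tw = 1.85 m: y_tw > y₂, so the jump is submerged.

y₂ = 1.43 m; the jump is submerged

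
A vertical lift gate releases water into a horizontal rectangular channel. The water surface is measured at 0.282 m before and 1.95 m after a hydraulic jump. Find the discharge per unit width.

q = 2.45 m²/s

For a rectangular channel the momentum equation gives q² = ½·g·y₁·y₂·(y₁ + y₂) = ½×9.81×0.282×1.95×2.23 = 6.02.
q = √6.02 = 2.45 m²/s.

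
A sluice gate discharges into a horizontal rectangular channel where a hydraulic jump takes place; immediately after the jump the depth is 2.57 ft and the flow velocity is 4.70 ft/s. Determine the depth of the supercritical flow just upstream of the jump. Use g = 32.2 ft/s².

y₁ = 0.990 ft

Fr₂ = V₂/√(g·y₂) = 4.70/√(32.2×2.57) = 0.517.
The Bélanger relation is symmetric: y₁/y₂ = ½[√(1 + 8Fr₂²) − 1] = ½[√3.135 − 1] = 0.385.
y₁ = 0.385 × 2.57 = 0.990 ft.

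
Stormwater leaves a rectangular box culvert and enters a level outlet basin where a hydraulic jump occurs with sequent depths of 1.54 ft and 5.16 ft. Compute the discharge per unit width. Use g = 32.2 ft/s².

q = 29.3 ft²/s

For a rectangular channel the momentum equation gives q² = ½·g·y₁·y₂·(y₁ + y₂) = ½×32.2×1.54×5.16×6.70 = 857.
q = √857 = 29.3 ft²/s.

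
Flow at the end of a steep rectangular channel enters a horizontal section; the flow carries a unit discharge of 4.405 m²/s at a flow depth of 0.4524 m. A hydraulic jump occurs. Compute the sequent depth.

V₁ = q/y₁ = 4.405/0.4524 = 9.737 m/s. Fr₁ = V₁/√(g·y₁) = 9.737/√(9.81×0.4524) = 4.622.
Conjugate-depth relation: y₂/y₁ = ½[√(1 + 8Fr₁²) − 1] = ½[√171.90 − 1] = 6.056.
y₂ = 6.056 × 0.4524 = 2.740 m.

y₂ = 2.740 m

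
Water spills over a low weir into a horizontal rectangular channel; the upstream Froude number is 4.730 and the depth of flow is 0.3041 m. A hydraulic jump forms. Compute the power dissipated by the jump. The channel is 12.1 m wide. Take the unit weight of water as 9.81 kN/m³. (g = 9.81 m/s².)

Fr₁ = 4.730 (given).
Conjugate-depth relation: y₂/y₁ = ½[√(1 + 8Fr₁²) − 1] = ½[√179.98 − 1] = 6.208.
y₂ = 6.208 × 0.3041 = 1.888 m.
V₁ = Fr₁·√(g·y₁) = 4.730×√(9.81×0.3041) = 8.170 m/s; q = V₁·y₁ = 2.484 m²/s. V₂ = q/y₂ = 2.484/1.888 = 1.316 m/s. E₁ = y₁ + V₁²/2g = 3.706 m; E₂ = y₂ + V₂²/2g = 1.976 m. ΔE = E₁ − E₂ = 1.730 m.
Q = q·b = 2.484 × 12.1 = 30.06 m³/s. P = γ·Q·ΔE = 9.81 × 30.06 × 1.730 = 510.1 kW.

P = 510.1 kW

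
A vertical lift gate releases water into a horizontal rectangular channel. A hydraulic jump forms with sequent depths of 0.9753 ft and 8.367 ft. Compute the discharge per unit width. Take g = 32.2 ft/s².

For a rectangular channel the momentum equation gives q² = ½·g·y₁·y₂·(y₁ + y₂) = ½×32.2×0.9753×8.367×9.342 = 1227.
q = √1227 = 35.03 ft²/s.

q = 35.03 ft²/s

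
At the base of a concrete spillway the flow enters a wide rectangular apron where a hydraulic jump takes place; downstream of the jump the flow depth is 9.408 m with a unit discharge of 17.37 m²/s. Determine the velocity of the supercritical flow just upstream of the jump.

V₂ = q/y₂ = 17.37/9.408 = 1.846 m/s; Fr₂ = V₂/√(g·y₂) = 0.1922.
Since the conjugate-depth ratio holds either way, y₁/y₂ = ½[√(1 + 8Fr₂²) − 1] = ½[√1.2955 − 1] = 0.06910.
y₁ = 0.06910 × 9.408 = 0.6501 m.
V₁ = q/y₁ = 17.37/0.6501 = 26.72 m/s.

V₁ = 26.72 m/s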